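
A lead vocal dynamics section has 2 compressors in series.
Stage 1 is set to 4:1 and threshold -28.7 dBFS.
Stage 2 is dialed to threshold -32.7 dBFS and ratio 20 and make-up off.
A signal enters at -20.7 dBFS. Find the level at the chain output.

Stage 1: overshoot 8 dB → 8/4 = 2 dB → -26.7 dBFS.
Stage 2: 6 dB above -32.7 dBFS, reduced 20:1 to 0.3 dB above → -32.4 dBFS.

-32.4 dBFS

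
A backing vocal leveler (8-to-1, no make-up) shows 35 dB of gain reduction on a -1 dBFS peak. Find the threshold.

-41 dBFS

Let T be the threshold. Output overshoot = (input overshoot)/R, so -36 − T = (-1 − T)/8.
8·(-36 − T) = -1 − T → 7·T = -288 − (-1) = -287.
T = -287/7 = -41 dBFS.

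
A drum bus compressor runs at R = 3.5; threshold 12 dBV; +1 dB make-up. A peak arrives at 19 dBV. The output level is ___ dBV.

Overshoot: 19 − 12 = 7 dB.
3.5:1 compression reduces that to 7/3.5 = 2 dB over.
That puts the output at 14 dBV; make-up adds 1 dB, giving 15 dBV.

15 dBV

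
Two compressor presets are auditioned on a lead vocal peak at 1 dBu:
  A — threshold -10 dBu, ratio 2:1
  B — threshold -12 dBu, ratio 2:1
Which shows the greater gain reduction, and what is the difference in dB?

A: overshoot 11 dB → output overshoot 5.5 dB → GR 5.5 dB.
B: overshoot 13 dB → output overshoot 6.5 dB → GR 6.5 dB.
Difference: 1 dB in favour of B.

B, by 1 dB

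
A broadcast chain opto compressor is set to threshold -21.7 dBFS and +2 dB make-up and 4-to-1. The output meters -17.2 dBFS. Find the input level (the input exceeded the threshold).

Remove make-up: -17.2 − 2 = -19.2 dBFS.
The compressed level sits -19.2 − (-21.7) = 2.5 dB over threshold.
Undo the ratio: input overshoot = 2.5 × 4 = 10 dB, giving input = -11.7 dBFS.

-11.7 dBFS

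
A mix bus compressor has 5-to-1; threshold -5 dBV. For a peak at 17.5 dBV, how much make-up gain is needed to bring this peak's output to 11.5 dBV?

12 dB

Without make-up, output = threshold + overshoot/5 = -5 + 4.5 = -0.5 dBV.
Gap to target: 12 dB.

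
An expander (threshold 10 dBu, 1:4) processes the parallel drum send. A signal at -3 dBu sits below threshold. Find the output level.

-42 dBu

Below threshold, a 1:4 expander applies gain = (4−1)×(T − x) of attenuation.
(4−1) × 13 = 39 dB, so output = -3 − 39 = -42 dBu.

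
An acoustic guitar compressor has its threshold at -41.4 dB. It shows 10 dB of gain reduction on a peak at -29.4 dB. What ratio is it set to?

6:1

Input overshoot = -29.4 − (-41.4) = 12 dB.
Output overshoot = 12 − 10 = 2 dB.
Ratio = input overshoot / output overshoot = 12 / 2 = 6.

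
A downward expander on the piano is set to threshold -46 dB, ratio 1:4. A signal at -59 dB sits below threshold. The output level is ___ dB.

-98 dB

Undershoot = (-46) − (-59) = 13 dB.
At 1:4, that expands to 52 dB under threshold.
Output = -46 − 52 = -98 dB.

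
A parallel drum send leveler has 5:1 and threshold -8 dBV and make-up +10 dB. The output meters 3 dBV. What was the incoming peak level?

Stripping the +10 dB make-up gives -7 dBV at the gain stage.
The compressed level sits -7 − (-8) = 1 dB over threshold.
Undo the ratio: input overshoot = 1 × 5 = 5 dB, giving input = -3 dBV.

-3 dBV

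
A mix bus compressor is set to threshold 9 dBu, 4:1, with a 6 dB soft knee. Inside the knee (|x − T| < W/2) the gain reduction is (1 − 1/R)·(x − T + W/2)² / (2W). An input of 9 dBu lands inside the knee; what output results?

8.4375 dBu

x − T + W/2 = 9 − 9 + 3 = 3.
GR = (1 − 1/4) × 3² / 12 = 0.75 × 9 / 12 = 0.5625 dB.
Output = 9 − 0.5625 = 8.4375 dBu.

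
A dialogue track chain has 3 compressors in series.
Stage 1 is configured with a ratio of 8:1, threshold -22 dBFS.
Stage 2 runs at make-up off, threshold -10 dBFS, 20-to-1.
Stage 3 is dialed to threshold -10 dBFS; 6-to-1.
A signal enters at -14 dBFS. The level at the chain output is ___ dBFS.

-21 dBFS

Stage 1: 8 dB above -22 dBFS, reduced 8:1 to 1 dB above → -21 dBFS.
Stage 2: -21 dBFS ≤ -10 dBFS, so stage 2 doesn't engage; output -21 dBFS.
Stage 3: below threshold (-21 ≤ -10); passes unchanged; output -21 dBFS.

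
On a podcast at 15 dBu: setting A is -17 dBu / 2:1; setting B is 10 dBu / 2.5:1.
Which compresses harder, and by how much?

A: GR = 32 − 32/2 = 16 dB.
B: GR = 5 − 5/2.5 = 3 dB.
Difference: 13 dB in favour of A.

A, by 13 dB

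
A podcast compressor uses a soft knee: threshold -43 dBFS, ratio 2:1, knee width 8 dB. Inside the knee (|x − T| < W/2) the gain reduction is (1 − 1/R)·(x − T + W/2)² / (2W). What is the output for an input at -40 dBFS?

x − T + W/2 = -40 − (-43) + 4 = 7.
GR = (1 − 1/2) × 7² / 16 = 0.5 × 49 / 16 = 1.53125 dB.
Output = -40 − 1.53125 = -41.53125 dBFS.

-41.53125 dBFS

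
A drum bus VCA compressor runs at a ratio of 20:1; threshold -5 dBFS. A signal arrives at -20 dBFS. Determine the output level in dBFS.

-20 dBFS is 15 dB below the -5 dBFS threshold, so no gain reduction is applied.
Output = input = -20 dBFS.

-20 dBFS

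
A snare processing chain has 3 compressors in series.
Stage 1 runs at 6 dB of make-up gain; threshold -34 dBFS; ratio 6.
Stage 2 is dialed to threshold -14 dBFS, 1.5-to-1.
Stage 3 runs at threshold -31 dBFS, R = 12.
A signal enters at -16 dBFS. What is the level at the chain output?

-30.5 dBFS

Stage 1: -16 dBFS is 18 dB over -34 dBFS; at 6:1 that becomes 3 dB over, giving -31 dBFS; +6 dB make-up → -25 dBFS.
Stage 2: -25 dBFS ≤ -14 dBFS, so stage 2 doesn't engage; output -25 dBFS.
Stage 3: -25 dBFS is 6 dB over -31 dBFS; at 12:1 that becomes 0.5 dB over, giving -30.5 dBFS.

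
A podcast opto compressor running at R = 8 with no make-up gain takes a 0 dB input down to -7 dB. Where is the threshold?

-8 dB

Input is 8 dB above T (since output overshoot × R = input overshoot: (-7 − T)·8 = 0 − T gives T = -8 dB).
Check: -8 + (0 − (-8))/8 = -8 + 1 = -7 dB. ✓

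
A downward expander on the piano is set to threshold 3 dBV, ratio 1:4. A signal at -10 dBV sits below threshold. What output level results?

The input is 13 dB below the 3 dBV threshold.
A 1:4 expander multiplies undershoot by 4: 13 × 4 = 52 dB below threshold.
Output = 3 − 52 = -49 dBV.

-49 dBV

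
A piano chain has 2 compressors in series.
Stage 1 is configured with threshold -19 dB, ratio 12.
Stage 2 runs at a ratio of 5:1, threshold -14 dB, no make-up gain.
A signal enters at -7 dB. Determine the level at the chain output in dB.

-18 dB

Stage 1: -7 dB is 12 dB over -19 dB; at 12:1 that becomes 1 dB over, giving -18 dB.
Stage 2: below threshold (-18 ≤ -14); passes unchanged; output -18 dB.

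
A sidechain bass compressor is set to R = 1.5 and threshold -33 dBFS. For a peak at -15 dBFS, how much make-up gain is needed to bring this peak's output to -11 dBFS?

10 dB

The peak compresses to -33 + 18/1.5 = -21 dBFS.
To reach -11 dBFS requires -11 − (-21) = 10 dB of make-up.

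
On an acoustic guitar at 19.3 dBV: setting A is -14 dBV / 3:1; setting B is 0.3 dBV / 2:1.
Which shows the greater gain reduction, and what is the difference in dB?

A: GR = 33.3 − 33.3/3 = 22.2 dB.
B: GR = 19 − 19/2 = 9.5 dB.
A reduces 12.7 dB more.

A, by 12.7 dB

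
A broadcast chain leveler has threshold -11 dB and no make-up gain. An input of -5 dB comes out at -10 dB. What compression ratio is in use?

6:1

Input overshoot = -5 − (-11) = 6 dB; output overshoot = -10 − (-11) = 1 dB.
Ratio = 6 / 1 = 6.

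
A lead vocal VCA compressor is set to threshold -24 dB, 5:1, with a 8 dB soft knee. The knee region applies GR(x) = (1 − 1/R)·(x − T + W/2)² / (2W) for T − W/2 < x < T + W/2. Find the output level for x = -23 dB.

-24.25 dB

x − T + W/2 = -23 − (-24) + 4 = 5.
GR = (1 − 1/5) × 5² / 16 = 0.8 × 25 / 16 = 1.25 dB.
Output = -23 − 1.25 = -24.25 dB.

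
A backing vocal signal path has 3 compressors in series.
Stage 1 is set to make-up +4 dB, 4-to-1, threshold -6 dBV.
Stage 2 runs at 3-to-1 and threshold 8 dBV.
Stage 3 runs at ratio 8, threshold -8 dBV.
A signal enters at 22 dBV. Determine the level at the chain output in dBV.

Stage 1: 22 dBV is 28 dB over -6 dBV; at 4:1 that becomes 7 dB over, giving 1 dBV; +4 dB make-up → 5 dBV.
Stage 2: 5 dBV is at or below the 8 dBV threshold — no compression; output 5 dBV.
Stage 3: 5 dBV is 13 dB over -8 dBV; at 8:1 that becomes 1.625 dB over, giving -6.375 dBV.

-6.375 dBV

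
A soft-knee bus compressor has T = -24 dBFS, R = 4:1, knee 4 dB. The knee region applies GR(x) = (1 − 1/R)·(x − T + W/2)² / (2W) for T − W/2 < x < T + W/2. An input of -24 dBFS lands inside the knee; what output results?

-24.375 dBFS

x − T + W/2 = -24 − (-24) + 2 = 2.
GR = (1 − 1/4) × 2² / 8 = 0.75 × 4 / 8 = 0.375 dB.
Output = -24 − 0.375 = -24.375 dBFS.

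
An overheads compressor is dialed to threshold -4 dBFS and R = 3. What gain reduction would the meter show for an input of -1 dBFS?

The signal is 3 dB above threshold.
A 3:1 ratio leaves 1 dB of that excess.
GR = overshoot in − overshoot out = 3 − 1 = 2 dB.

2 dB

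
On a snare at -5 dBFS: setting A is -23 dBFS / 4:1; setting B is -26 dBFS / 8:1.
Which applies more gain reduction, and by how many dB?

A: GR = 18 − 18/4 = 13.5 dB.
B: GR = 21 − 21/8 = 18.375 dB.
Difference: 4.875 dB in favour of B.

B, by 4.875 dB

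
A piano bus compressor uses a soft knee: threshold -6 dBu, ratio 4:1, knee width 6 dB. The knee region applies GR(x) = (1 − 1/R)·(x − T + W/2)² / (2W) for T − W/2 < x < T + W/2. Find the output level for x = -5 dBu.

x − T + W/2 = -5 − (-6) + 3 = 4.
GR = (1 − 1/4) × 4² / 12 = 0.75 × 16 / 12 = 1 dB.
Output = -5 − 1 = -6 dBu.

-6 dBu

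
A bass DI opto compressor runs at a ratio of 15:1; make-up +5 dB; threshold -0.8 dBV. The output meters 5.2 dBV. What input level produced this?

Stripping the +5 dB make-up gives 0.2 dBV at the gain stage.
The compressed level sits 0.2 − (-0.8) = 1 dB over threshold.
Before 15:1 compression the overshoot was 1 × 15 = 15 dB, so input = -0.8 + 15 = 14.2 dBV.

14.2 dBV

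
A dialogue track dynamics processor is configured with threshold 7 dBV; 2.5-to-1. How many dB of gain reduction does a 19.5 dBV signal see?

The signal is 12.5 dB above threshold.
A 2.5:1 ratio leaves 5 dB of that excess.
So the signal is attenuated by 12.5 − 5 = 7.5 dB.

7.5 dB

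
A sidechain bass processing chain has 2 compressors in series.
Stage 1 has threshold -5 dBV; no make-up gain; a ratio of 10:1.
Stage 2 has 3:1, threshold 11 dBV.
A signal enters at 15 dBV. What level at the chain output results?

-3 dBV

Stage 1: 15 dBV is 20 dB over -5 dBV; at 10:1 that becomes 2 dB over, giving -3 dBV.
Stage 2: below threshold (-3 ≤ 11); passes unchanged; output -3 dBV.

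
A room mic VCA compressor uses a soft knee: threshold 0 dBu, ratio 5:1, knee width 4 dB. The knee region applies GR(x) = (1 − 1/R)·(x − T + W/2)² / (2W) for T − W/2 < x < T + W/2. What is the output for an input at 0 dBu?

-0.4 dBu

x − T + W/2 = 0 − 0 + 2 = 2.
GR = (1 − 1/5) × 2² / 8 = 0.8 × 4 / 8 = 0.4 dB.
Output = 0 − 0.4 = -0.4 dBu.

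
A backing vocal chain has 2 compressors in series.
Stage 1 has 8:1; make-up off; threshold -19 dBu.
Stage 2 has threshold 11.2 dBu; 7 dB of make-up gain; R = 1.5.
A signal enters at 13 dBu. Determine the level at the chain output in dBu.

Stage 1: 32 dB above -19 dBu, reduced 8:1 to 4 dB above → -15 dBu.
Stage 2: below threshold (-15 ≤ 11.2); passes unchanged; make-up brings it to -8 dBu.

-8 dBu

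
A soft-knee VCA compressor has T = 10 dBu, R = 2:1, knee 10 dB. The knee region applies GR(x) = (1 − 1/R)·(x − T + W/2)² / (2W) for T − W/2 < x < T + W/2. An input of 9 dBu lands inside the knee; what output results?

x − T + W/2 = 9 − 10 + 5 = 4.
GR = (1 − 1/2) × 4² / 20 = 0.5 × 16 / 20 = 0.4 dB.
Output = 9 − 0.4 = 8.6 dBu.

8.6 dBu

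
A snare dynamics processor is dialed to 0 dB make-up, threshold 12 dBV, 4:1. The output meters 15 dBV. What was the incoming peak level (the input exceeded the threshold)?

Post-compression overshoot = 15 − 12 = 3 dB.
Input overshoot = R × output overshoot = 12 dB → input = 12 + 12 = 24 dBV.

24 dBV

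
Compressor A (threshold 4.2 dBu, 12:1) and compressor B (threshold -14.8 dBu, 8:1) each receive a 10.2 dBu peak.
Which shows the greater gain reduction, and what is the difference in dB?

A: 6 dB over, compressed to 0.5 dB over, so 5.5 dB of GR.
B: 25 dB over, compressed to 3.125 dB over, so 21.875 dB of GR.
B reduces 16.375 dB more.

B, by 16.375 dB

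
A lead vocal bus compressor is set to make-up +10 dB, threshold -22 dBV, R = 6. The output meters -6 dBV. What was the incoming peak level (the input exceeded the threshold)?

14 dBV

Stripping the +10 dB make-up gives -16 dBV at the gain stage.
The compressed level sits -16 − (-22) = 6 dB over threshold.
Undo the ratio: input overshoot = 6 × 6 = 36 dB, giving input = 14 dBV.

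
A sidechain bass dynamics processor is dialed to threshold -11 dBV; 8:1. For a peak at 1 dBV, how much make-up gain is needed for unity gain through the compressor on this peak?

10.5 dB

Without make-up, output = threshold + overshoot/8 = -11 + 1.5 = -9.5 dBV.
Gap to target: 10.5 dB.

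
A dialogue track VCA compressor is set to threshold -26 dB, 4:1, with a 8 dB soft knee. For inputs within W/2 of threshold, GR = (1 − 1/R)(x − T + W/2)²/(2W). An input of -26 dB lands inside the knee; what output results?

x − T + W/2 = -26 − (-26) + 4 = 4.
GR = (1 − 1/4) × 4² / 16 = 0.75 × 16 / 16 = 0.75 dB.
Output = -26 − 0.75 = -26.75 dB.

-26.75 dB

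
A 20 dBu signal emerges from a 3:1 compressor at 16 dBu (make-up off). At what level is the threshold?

14 dBu

Let T be the threshold. Output overshoot = (input overshoot)/R, so 16 − T = (20 − T)/3.
3·(16 − T) = 20 − T → 2·T = 48 − 20 = 28.
T = 28/2 = 14 dBu.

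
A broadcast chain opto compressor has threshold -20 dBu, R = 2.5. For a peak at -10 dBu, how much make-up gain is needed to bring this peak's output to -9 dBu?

Overshoot 10 dB → 10/2.5 = 4 dB after compression, so the compressed level is -20 + 4 = -16 dBu.
Make-up = target − compressed = -9 − (-16) = 7 dB.

7 dB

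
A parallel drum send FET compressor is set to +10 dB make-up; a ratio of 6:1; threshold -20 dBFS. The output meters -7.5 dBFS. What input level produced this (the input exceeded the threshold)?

Stripping the +10 dB make-up gives -17.5 dBFS at the gain stage.
Post-compression overshoot = -17.5 − (-20) = 2.5 dB.
Input overshoot = R × output overshoot = 15 dB → input = -20 + 15 = -5 dBFS.

-5 dBFS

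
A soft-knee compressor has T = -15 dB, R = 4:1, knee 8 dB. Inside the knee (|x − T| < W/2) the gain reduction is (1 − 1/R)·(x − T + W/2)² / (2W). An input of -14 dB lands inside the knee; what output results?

-15.171875 dB

x − T + W/2 = -14 − (-15) + 4 = 5.
GR = (1 − 1/4) × 5² / 16 = 0.75 × 25 / 16 = 1.171875 dB.
Output = -14 − 1.171875 = -15.171875 dB.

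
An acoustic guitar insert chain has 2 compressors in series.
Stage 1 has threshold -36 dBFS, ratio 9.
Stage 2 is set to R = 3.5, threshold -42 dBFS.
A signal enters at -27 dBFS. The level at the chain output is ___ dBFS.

-40 dBFS

Stage 1: 9 dB above -36 dBFS, reduced 9:1 to 1 dB above → -35 dBFS.
Stage 2: -35 dBFS is 7 dB over -42 dBFS; at 3.5:1 that becomes 2 dB over, giving -40 dBFS.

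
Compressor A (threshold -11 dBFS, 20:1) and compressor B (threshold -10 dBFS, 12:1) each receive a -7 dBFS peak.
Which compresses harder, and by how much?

A, by 1.05 dB

A: GR = 4 − 4/20 = 3.8 dB.
B: GR = 3 − 3/12 = 2.75 dB.
A reduces 1.05 dB more.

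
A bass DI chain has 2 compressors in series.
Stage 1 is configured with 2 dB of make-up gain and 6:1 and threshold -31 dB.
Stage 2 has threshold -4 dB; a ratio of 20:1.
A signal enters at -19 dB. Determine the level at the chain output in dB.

-27 dB

Stage 1: -19 dB is 12 dB over -31 dB; at 6:1 that becomes 2 dB over, giving -29 dB; +2 dB make-up → -27 dB.
Stage 2: -27 dB is at or below the -4 dB threshold — no compression; output -27 dB.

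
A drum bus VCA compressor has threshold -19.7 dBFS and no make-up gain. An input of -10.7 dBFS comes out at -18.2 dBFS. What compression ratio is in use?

Input overshoot = -10.7 − (-19.7) = 9 dB; output overshoot = -18.2 − (-19.7) = 1.5 dB.
Ratio = 9 / 1.5 = 6.

6:1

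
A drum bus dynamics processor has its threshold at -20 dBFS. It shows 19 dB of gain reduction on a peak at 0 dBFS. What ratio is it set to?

20:1

Input overshoot = 0 − (-20) = 20 dB.
Output overshoot = 20 − 19 = 1 dB.
Ratio = input overshoot / output overshoot = 20 / 1 = 20.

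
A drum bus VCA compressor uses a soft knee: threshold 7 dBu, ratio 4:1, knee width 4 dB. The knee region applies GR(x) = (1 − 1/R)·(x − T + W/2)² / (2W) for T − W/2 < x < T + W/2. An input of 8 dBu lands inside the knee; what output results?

7.15625 dBu

x − T + W/2 = 8 − 7 + 2 = 3.
GR = (1 − 1/4) × 3² / 8 = 0.75 × 9 / 8 = 0.84375 dB.
Output = 8 − 0.84375 = 7.15625 dBu.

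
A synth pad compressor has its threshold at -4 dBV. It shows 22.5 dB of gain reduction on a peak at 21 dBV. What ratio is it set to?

Input overshoot = 21 − (-4) = 25 dB.
Output overshoot = 25 − 22.5 = 2.5 dB.
Ratio = input overshoot / output overshoot = 25 / 2.5 = 10.

10:1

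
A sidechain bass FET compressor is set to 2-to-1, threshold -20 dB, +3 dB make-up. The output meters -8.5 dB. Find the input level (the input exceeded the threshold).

Before make-up, the level was -8.5 − 3 = -11.5 dB.
Post-compression overshoot = -11.5 − (-20) = 8.5 dB.
Undo the ratio: input overshoot = 8.5 × 2 = 17 dB, giving input = -3 dB.

-3 dB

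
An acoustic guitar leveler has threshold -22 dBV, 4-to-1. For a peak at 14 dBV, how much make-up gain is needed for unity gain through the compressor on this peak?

27 dB

Overshoot 36 dB → 36/4 = 9 dB after compression, so the compressed level is -22 + 9 = -13 dBV.
Make-up = target − compressed = 14 − (-13) = 27 dB.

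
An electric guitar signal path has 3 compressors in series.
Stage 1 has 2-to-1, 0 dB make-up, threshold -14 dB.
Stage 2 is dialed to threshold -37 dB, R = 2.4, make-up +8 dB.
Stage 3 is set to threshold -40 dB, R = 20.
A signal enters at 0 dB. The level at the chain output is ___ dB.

Stage 1: overshoot 14 dB → 14/2 = 7 dB → -7 dB.
Stage 2: 30 dB above -37 dB, reduced 2.4:1 to 12.5 dB above → -24.5 dB; +8 dB make-up → -16.5 dB.
Stage 3: overshoot 23.5 dB → 23.5/20 = 1.175 dB → -38.825 dB.

-38.825 dB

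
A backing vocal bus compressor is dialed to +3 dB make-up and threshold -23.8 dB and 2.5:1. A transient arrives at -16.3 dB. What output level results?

The input is 7.5 dB above the -23.8 dB threshold.
The 7.5 dB excess becomes 3 dB after 2.5:1 reduction.
That puts the output at -20.8 dB; make-up adds 3 dB, giving -17.8 dB.

-17.8 dB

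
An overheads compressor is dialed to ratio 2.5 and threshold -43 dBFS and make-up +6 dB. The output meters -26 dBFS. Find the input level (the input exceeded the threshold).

Before make-up, the level was -26 − 6 = -32 dBFS.
That's 11 dB above the -43 dBFS threshold.
Input overshoot = R × output overshoot = 27.5 dB → input = -43 + 27.5 = -15.5 dBFS.

-15.5 dBFS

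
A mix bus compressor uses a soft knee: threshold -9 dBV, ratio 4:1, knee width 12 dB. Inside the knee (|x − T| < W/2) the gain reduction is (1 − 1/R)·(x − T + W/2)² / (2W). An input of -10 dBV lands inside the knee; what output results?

-10.78125 dBV

x − T + W/2 = -10 − (-9) + 6 = 5.
GR = (1 − 1/4) × 5² / 24 = 0.75 × 25 / 24 = 0.78125 dB.
Output = -10 − 0.78125 = -10.78125 dBV.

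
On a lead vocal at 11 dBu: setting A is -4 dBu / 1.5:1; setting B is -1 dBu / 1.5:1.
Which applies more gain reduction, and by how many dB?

A: 15 dB over, compressed to 10 dB over, so 5 dB of GR.
B: 12 dB over, compressed to 8 dB over, so 4 dB of GR.
A reduces 1 dB more.

A, by 1 dB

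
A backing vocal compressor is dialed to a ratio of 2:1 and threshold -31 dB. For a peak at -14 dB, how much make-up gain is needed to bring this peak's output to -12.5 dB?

The peak compresses to -31 + 17/2 = -22.5 dB.
To reach -12.5 dB requires -12.5 − (-22.5) = 10 dB of make-up.

10 dB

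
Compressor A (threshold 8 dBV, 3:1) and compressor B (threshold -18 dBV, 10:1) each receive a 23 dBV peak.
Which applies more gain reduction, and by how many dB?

B, by 26.9 dB

A: 15 dB over, compressed to 5 dB over, so 10 dB of GR.
B: 41 dB over, compressed to 4.1 dB over, so 36.9 dB of GR.
B reduces 26.9 dB more.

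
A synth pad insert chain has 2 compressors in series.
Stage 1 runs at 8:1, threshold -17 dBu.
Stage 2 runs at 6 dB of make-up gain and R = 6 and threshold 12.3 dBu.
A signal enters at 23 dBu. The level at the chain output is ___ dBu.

-6 dBu

Stage 1: 40 dB above -17 dBu, reduced 8:1 to 5 dB above → -12 dBu.
Stage 2: -12 dBu is at or below the 12.3 dBu threshold — no compression; make-up brings it to -6 dBu.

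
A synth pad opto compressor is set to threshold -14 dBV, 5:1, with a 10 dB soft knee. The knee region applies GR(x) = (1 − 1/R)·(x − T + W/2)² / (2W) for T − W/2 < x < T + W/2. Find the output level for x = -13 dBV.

x − T + W/2 = -13 − (-14) + 5 = 6.
GR = (1 − 1/5) × 6² / 20 = 0.8 × 36 / 20 = 1.44 dB.
Output = -13 − 1.44 = -14.44 dBV.

-14.44 dBV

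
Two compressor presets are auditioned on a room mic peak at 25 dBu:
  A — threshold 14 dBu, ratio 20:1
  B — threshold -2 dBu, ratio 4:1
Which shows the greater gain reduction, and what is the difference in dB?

B, by 9.8 dB

A: 11 dB over, compressed to 0.55 dB over, so 10.45 dB of GR.
B: 27 dB over, compressed to 6.75 dB over, so 20.25 dB of GR.
B reduces 9.8 dB more.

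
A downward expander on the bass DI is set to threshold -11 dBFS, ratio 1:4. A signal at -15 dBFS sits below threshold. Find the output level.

-27 dBFS

Below threshold, a 1:4 expander applies gain = (4−1)×(T − x) of attenuation.
(4−1) × 4 = 12 dB, so output = -15 − 12 = -27 dBFS.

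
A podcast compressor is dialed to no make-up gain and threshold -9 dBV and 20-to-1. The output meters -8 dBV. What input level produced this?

11 dBV

Post-compression overshoot = -8 − (-9) = 1 dB.
Undo the ratio: input overshoot = 1 × 20 = 20 dB, giving input = 11 dBV.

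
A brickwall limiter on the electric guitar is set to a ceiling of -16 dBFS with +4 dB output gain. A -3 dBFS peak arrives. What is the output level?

The limiter clamps the peak to its -16 dBFS ceiling.
Output gain then adds 4 dB: -16 + 4 = -12 dBFS.

-12 dBFS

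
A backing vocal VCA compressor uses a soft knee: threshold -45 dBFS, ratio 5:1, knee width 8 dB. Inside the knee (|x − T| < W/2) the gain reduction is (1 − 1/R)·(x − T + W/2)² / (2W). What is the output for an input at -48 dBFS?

-48.05 dBFS

x − T + W/2 = -48 − (-45) + 4 = 1.
GR = (1 − 1/5) × 1² / 16 = 0.8 × 1 / 16 = 0.05 dB.
Output = -48 − 0.05 = -48.05 dBFS.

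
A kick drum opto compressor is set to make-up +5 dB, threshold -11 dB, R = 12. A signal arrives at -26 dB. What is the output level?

-21 dB

-26 dB is 15 dB below the -11 dB threshold, so no gain reduction is applied.
Make-up gain adds 5 dB: -26 + 5 = -21 dB.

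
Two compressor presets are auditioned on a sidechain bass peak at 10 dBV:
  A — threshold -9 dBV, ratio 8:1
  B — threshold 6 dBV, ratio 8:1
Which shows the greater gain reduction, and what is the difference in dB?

A, by 13.125 dB

A: overshoot 19 dB → output overshoot 2.375 dB → GR 16.625 dB.
B: overshoot 4 dB → output overshoot 0.5 dB → GR 3.5 dB.
A applies 13.125 dB more gain reduction.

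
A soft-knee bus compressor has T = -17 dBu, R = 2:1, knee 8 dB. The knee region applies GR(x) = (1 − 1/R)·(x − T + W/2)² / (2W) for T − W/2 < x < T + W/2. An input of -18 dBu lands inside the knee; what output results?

-18.28125 dBu

x − T + W/2 = -18 − (-17) + 4 = 3.
GR = (1 − 1/2) × 3² / 16 = 0.5 × 9 / 16 = 0.28125 dB.
Output = -18 − 0.28125 = -18.28125 dBu.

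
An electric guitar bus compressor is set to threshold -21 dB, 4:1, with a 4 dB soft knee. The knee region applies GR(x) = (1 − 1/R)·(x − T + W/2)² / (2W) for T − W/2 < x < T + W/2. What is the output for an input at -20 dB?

x − T + W/2 = -20 − (-21) + 2 = 3.
GR = (1 − 1/4) × 3² / 8 = 0.75 × 9 / 8 = 0.84375 dB.
Output = -20 − 0.84375 = -20.84375 dB.

-20.84375 dB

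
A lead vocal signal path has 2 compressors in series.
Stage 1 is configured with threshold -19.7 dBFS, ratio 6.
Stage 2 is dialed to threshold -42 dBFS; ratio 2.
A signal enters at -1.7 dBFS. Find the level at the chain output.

-29.35 dBFS

Stage 1: 18 dB above -19.7 dBFS, reduced 6:1 to 3 dB above → -16.7 dBFS.
Stage 2: -16.7 dBFS is 25.3 dB over -42 dBFS; at 2:1 that becomes 12.65 dB over, giving -29.35 dBFS.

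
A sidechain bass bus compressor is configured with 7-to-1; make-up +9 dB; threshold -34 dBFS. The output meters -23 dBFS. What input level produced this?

Stripping the +9 dB make-up gives -32 dBFS at the gain stage.
That's 2 dB above the -34 dBFS threshold.
Input overshoot = R × output overshoot = 14 dB → input = -34 + 14 = -20 dBFS.

-20 dBFS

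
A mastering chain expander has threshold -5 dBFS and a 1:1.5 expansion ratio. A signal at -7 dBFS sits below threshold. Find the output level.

-8 dBFS

The input is 2 dB below the -5 dBFS threshold.
A 1:1.5 expander multiplies undershoot by 1.5: 2 × 1.5 = 3 dB below threshold.
Output = -5 − 3 = -8 dBFS.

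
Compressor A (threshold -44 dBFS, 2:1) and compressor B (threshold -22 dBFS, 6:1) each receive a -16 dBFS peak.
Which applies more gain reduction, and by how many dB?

A: 28 dB over, compressed to 14 dB over, so 14 dB of GR.
B: 6 dB over, compressed to 1 dB over, so 5 dB of GR.
Difference: 9 dB in favour of A.

A, by 9 dB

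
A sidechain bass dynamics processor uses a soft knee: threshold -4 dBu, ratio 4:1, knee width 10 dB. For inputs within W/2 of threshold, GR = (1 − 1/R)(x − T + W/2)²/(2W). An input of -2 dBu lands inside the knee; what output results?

-3.8375 dBu

x − T + W/2 = -2 − (-4) + 5 = 7.
GR = (1 − 1/4) × 7² / 20 = 0.75 × 49 / 20 = 1.8375 dB.
Output = -2 − 1.8375 = -3.8375 dBu.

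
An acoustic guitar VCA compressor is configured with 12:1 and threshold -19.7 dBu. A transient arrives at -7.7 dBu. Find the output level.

Overshoot: -7.7 − (-19.7) = 12 dB.
At 12:1 the overshoot is divided by 12, leaving 1 dB above threshold.
So the level is -19.7 + 1 = -18.7 dBu.

-18.7 dBu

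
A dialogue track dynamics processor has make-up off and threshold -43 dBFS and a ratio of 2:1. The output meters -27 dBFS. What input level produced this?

The compressed level sits -27 − (-43) = 16 dB over threshold.
Input overshoot = R × output overshoot = 32 dB → input = -43 + 32 = -11 dBFS.

-11 dBFS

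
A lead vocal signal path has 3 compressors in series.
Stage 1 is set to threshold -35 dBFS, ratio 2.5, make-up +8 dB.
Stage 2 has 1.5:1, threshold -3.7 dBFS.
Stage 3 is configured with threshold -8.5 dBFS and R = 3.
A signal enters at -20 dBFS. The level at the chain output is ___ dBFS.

Stage 1: overshoot 15 dB → 15/2.5 = 6 dB → -29 dBFS; +8 dB make-up → -21 dBFS.
Stage 2: below threshold (-21 ≤ -3.7); passes unchanged; output -21 dBFS.
Stage 3: -21 dBFS ≤ -8.5 dBFS, so stage 3 doesn't engage; output -21 dBFS.

-21 dBFS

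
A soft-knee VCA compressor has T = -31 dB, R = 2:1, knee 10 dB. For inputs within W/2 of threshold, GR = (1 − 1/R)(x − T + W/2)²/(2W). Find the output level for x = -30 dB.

x − T + W/2 = -30 − (-31) + 5 = 6.
GR = (1 − 1/2) × 6² / 20 = 0.5 × 36 / 20 = 0.9 dB.
Output = -30 − 0.9 = -30.9 dB.

-30.9 dB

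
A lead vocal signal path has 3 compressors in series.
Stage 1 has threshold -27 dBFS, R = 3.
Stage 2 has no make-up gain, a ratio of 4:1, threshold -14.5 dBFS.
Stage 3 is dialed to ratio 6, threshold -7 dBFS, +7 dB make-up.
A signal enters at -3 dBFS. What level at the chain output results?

-12 dBFS

Stage 1: -3 dBFS is 24 dB over -27 dBFS; at 3:1 that becomes 8 dB over, giving -19 dBFS.
Stage 2: -19 dBFS ≤ -14.5 dBFS, so stage 2 doesn't engage; output -19 dBFS.
Stage 3: -19 dBFS is at or below the -7 dBFS threshold — no compression; make-up brings it to -12 dBFS.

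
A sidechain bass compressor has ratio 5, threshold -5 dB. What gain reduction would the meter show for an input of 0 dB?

4 dB

0 dB exceeds the threshold by 5 dB.
A 5:1 ratio leaves 1 dB of that excess.
So the signal is attenuated by 5 − 1 = 4 dB.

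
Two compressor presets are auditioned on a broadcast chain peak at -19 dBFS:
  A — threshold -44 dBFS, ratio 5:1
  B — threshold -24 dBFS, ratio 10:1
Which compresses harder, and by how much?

A: 25 dB over, compressed to 5 dB over, so 20 dB of GR.
B: 5 dB over, compressed to 0.5 dB over, so 4.5 dB of GR.
A applies 15.5 dB more gain reduction.

A, by 15.5 dB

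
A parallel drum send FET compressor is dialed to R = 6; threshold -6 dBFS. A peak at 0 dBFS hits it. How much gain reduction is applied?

5 dB

The signal is 6 dB above threshold.
At 6:1, output sits 6/6 = 1 dB above threshold.
GR = overshoot in − overshoot out = 6 − 1 = 5 dB.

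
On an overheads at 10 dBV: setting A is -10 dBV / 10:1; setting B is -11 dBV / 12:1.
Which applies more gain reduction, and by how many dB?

A: GR = 20 − 20/10 = 18 dB.
B: GR = 21 − 21/12 = 19.25 dB.
B reduces 1.25 dB more.

B, by 1.25 dB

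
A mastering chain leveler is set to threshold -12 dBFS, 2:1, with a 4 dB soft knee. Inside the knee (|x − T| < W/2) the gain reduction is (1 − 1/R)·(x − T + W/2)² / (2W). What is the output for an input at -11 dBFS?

x − T + W/2 = -11 − (-12) + 2 = 3.
GR = (1 − 1/2) × 3² / 8 = 0.5 × 9 / 8 = 0.5625 dB.
Output = -11 − 0.5625 = -11.5625 dBFS.

-11.5625 dBFS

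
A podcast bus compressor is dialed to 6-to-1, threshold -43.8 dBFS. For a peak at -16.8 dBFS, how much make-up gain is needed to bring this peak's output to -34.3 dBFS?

5 dB

The peak compresses to -43.8 + 27/6 = -39.3 dBFS.
To reach -34.3 dBFS requires -34.3 − (-39.3) = 5 dB of make-up.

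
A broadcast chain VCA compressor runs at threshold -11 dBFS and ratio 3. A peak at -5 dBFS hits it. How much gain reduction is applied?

4 dB

Overshoot = -5 − (-11) = 6 dB.
A 3:1 ratio leaves 2 dB of that excess.
GR = overshoot in − overshoot out = 6 − 2 = 4 dB.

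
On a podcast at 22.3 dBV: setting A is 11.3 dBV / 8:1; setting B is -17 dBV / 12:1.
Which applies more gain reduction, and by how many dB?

A: overshoot 11 dB → output overshoot 1.375 dB → GR 9.625 dB.
B: overshoot 39.3 dB → output overshoot 3.275 dB → GR 36.025 dB.
B reduces 26.4 dB more.

B, by 26.4 dB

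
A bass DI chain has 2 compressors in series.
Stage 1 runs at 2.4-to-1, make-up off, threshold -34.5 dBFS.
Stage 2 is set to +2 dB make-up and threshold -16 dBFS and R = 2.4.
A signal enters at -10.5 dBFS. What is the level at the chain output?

Stage 1: overshoot 24 dB → 24/2.4 = 10 dB → -24.5 dBFS.
Stage 2: -24.5 dBFS ≤ -16 dBFS, so stage 2 doesn't engage; make-up brings it to -22.5 dBFS.

-22.5 dBFS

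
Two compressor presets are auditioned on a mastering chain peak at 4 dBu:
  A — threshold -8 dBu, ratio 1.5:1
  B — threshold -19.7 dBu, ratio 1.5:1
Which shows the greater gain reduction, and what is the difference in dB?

B, by 3.9 dB

A: overshoot 12 dB → output overshoot 8 dB → GR 4 dB.
B: overshoot 23.7 dB → output overshoot 15.8 dB → GR 7.9 dB.
B applies 3.9 dB more gain reduction.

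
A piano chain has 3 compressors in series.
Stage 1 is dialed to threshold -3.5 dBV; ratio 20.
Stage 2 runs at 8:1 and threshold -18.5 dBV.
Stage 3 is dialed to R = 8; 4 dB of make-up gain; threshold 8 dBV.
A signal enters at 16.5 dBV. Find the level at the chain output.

-12.5 dBV

Stage 1: overshoot 20 dB → 20/20 = 1 dB → -2.5 dBV.
Stage 2: 16 dB above -18.5 dBV, reduced 8:1 to 2 dB above → -16.5 dBV.
Stage 3: -16.5 dBV is at or below the 8 dBV threshold — no compression; make-up brings it to -12.5 dBV.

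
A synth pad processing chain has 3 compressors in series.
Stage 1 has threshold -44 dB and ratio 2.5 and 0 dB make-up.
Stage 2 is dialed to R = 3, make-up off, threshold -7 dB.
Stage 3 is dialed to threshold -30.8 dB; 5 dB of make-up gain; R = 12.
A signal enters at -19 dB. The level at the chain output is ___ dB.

Stage 1: overshoot 25 dB → 25/2.5 = 10 dB → -34 dB.
Stage 2: -34 dB is at or below the -7 dB threshold — no compression; output -34 dB.
Stage 3: -34 dB ≤ -30.8 dB, so stage 3 doesn't engage; make-up brings it to -29 dB.

-29 dB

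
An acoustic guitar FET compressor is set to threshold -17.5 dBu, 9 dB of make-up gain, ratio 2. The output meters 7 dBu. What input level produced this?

Remove make-up: 7 − 9 = -2 dBu.
The compressed level sits -2 − (-17.5) = 15.5 dB over threshold.
Undo the ratio: input overshoot = 15.5 × 2 = 31 dB, giving input = 13.5 dBu.

13.5 dBu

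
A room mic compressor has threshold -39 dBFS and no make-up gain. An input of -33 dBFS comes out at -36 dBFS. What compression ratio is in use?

2:1

Input overshoot = -33 − (-39) = 6 dB; output overshoot = -36 − (-39) = 3 dB.
Ratio = 6 / 3 = 2.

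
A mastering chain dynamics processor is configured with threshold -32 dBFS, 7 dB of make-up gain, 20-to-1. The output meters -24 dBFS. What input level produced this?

-12 dBFS

Before make-up, the level was -24 − 7 = -31 dBFS.
Post-compression overshoot = -31 − (-32) = 1 dB.
Input overshoot = R × output overshoot = 20 dB → input = -32 + 20 = -12 dBFS.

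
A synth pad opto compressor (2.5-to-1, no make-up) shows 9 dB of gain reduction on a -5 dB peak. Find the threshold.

Gain reduction = -5 − (-14) = 9 dB; output overshoot = GR / (R − 1) = 9 / 1.5 = 6 dB.
Threshold = output − output overshoot = -14 − 6 = -20 dB.

-20 dB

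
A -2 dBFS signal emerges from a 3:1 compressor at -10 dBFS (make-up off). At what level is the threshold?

Input is 12 dB above T (since output overshoot × R = input overshoot: (-10 − T)·3 = -2 − T gives T = -14 dBFS).
Check: -14 + (-2 − (-14))/3 = -14 + 4 = -10 dBFS. ✓

-14 dBFS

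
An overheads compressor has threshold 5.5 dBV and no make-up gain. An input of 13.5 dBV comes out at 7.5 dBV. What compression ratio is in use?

4:1

Input overshoot = 13.5 − 5.5 = 8 dB; output overshoot = 7.5 − 5.5 = 2 dB.
Ratio = 8 / 2 = 4.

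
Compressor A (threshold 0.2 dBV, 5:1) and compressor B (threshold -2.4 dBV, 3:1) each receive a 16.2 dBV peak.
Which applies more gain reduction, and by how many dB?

A: overshoot 16 dB → output overshoot 3.2 dB → GR 12.8 dB.
B: overshoot 18.6 dB → output overshoot 6.2 dB → GR 12.4 dB.
A reduces 0.4 dB more.

A, by 0.4 dB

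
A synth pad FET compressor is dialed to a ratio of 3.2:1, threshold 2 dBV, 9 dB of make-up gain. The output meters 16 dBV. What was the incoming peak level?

18 dBV

Remove make-up: 16 − 9 = 7 dBV.
That's 5 dB above the 2 dBV threshold.
Input overshoot = R × output overshoot = 16 dB → input = 2 + 16 = 18 dBV.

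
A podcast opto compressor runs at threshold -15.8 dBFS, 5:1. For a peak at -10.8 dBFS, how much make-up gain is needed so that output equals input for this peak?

Without make-up, output = threshold + overshoot/5 = -15.8 + 1 = -14.8 dBFS.
Gap to target: 4 dB.

4 dB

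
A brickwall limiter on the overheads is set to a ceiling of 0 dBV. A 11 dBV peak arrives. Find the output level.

A brickwall limiter is an ∞:1 compressor: any input above the ceiling is clamped to 0 dBV.

0 dBV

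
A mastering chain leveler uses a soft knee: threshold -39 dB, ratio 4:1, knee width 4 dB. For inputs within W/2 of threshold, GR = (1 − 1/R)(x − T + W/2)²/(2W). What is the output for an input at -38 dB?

-38.84375 dB

x − T + W/2 = -38 − (-39) + 2 = 3.
GR = (1 − 1/4) × 3² / 8 = 0.75 × 9 / 8 = 0.84375 dB.
Output = -38 − 0.84375 = -38.84375 dB.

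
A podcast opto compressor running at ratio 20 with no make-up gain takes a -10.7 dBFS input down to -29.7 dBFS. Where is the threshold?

-30.7 dBFS

Input is 20 dB above T (since output overshoot × R = input overshoot: (-29.7 − T)·20 = -10.7 − T gives T = -30.7 dBFS).
Check: -30.7 + (-10.7 − (-30.7))/20 = -30.7 + 1 = -29.7 dBFS. ✓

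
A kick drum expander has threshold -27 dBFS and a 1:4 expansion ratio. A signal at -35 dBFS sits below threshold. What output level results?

The input is 8 dB below the -27 dBFS threshold.
A 1:4 expander multiplies undershoot by 4: 8 × 4 = 32 dB below threshold.
Output = -27 − 32 = -59 dBFS.

-59 dBFS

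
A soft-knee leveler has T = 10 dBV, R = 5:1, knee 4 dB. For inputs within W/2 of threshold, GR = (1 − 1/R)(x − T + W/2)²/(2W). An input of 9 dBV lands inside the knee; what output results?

8.9 dBV

x − T + W/2 = 9 − 10 + 2 = 1.
GR = (1 − 1/5) × 1² / 8 = 0.8 × 1 / 8 = 0.1 dB.
Output = 9 − 0.1 = 8.9 dBV.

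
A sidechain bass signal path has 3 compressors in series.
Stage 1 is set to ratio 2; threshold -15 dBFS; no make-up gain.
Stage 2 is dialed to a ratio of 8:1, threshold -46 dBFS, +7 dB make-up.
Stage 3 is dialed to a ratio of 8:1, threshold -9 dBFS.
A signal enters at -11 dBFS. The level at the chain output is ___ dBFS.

-34.875 dBFS

Stage 1: overshoot 4 dB → 4/2 = 2 dB → -13 dBFS.
Stage 2: -13 dBFS is 33 dB over -46 dBFS; at 8:1 that becomes 4.125 dB over, giving -41.875 dBFS; +7 dB make-up → -34.875 dBFS.
Stage 3: -34.875 dBFS is at or below the -9 dBFS threshold — no compression; output -34.875 dBFS.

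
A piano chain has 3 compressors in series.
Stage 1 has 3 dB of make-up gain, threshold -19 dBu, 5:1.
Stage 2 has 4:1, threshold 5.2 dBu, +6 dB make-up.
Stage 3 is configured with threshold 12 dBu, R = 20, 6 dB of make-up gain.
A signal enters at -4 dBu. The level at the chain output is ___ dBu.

Stage 1: -4 dBu is 15 dB over -19 dBu; at 5:1 that becomes 3 dB over, giving -16 dBu; +3 dB make-up → -13 dBu.
Stage 2: -13 dBu ≤ 5.2 dBu, so stage 2 doesn't engage; make-up brings it to -7 dBu.
Stage 3: below threshold (-7 ≤ 12); passes unchanged; make-up brings it to -1 dBu.

-1 dBu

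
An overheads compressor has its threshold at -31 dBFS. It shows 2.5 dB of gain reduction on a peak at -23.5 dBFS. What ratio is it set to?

1.5:1

Input overshoot = -23.5 − (-31) = 7.5 dB.
Output overshoot = 7.5 − 2.5 = 5 dB.
Ratio = input overshoot / output overshoot = 7.5 / 5 = 1.5.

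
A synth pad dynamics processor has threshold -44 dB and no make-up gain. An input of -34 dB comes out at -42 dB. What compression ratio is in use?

5:1

Input overshoot = -34 − (-44) = 10 dB; output overshoot = -42 − (-44) = 2 dB.
Ratio = 10 / 2 = 5.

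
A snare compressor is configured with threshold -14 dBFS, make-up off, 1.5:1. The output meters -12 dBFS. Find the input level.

That's 2 dB above the -14 dBFS threshold.
Input overshoot = R × output overshoot = 3 dB → input = -14 + 3 = -11 dBFS.

-11 dBFS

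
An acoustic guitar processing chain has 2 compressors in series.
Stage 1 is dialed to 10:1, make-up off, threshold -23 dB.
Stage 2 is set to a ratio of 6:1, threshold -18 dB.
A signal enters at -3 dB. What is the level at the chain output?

Stage 1: -3 dB is 20 dB over -23 dB; at 10:1 that becomes 2 dB over, giving -21 dB.
Stage 2: below threshold (-21 ≤ -18); passes unchanged; output -21 dB.

-21 dB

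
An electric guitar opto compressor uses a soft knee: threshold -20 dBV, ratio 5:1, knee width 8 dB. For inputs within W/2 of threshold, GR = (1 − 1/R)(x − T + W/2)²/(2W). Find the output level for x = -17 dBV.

-19.45 dBV

x − T + W/2 = -17 − (-20) + 4 = 7.
GR = (1 − 1/5) × 7² / 16 = 0.8 × 49 / 16 = 2.45 dB.
Output = -17 − 2.45 = -19.45 dBV.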